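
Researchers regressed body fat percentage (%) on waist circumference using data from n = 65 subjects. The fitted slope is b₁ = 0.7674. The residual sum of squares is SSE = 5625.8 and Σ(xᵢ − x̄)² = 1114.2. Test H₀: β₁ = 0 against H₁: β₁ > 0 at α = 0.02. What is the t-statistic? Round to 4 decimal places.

t = 2.7107

MSE = SSE/(n − 2) = 5625.8/63 = 89.2984.
SE(b₁) = √(MSE/Sₓₓ) = √(89.2984/1114.2) = 0.2831.
t = 0.7674 / 0.2831 = 2.7107.
df = n − 2 = 63.
One-sided p ≈ 0.0043, which is < 0.02, so reject H₀.
There is evidence that the true slope on waist circumference is positive.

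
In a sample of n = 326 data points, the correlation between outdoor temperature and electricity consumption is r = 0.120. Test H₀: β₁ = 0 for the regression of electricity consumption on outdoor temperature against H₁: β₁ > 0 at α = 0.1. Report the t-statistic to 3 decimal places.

t = r·√(n − 2)/√(1 − r²) = 0.120·√324/√0.9856 = 2.176.
df = n − 2 = 324.
One-sided p ≈ 0.0151, which is < 0.1, so reject H₀.
There is evidence of a linear association between outdoor temperature and electricity consumption.

t = 2.176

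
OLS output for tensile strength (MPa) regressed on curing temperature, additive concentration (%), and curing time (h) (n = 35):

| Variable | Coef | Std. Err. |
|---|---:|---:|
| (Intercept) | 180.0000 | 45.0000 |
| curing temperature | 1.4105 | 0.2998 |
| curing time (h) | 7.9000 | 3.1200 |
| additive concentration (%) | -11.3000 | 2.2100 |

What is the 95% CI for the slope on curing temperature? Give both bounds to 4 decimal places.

Read off: b = 1.4105, SE = 0.2998 for curing temperature.
df = n − k − 1 = 35 − 3 − 1 = 31.
t* = t_{0.025, 31} = 2.039513.
Margin = t* × SE = 2.039513 × 0.2998 = 0.611446.
CI: 1.4105 ± 0.611446 → (0.7991, 2.0219).

(0.7991, 2.0219)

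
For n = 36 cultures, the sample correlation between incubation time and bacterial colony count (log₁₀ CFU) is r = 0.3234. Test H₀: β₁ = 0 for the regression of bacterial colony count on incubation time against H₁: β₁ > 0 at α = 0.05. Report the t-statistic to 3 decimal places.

t = 1.993

t = r·√(n − 2)/√(1 − r²) = 0.3234·√34/√0.895412 = 1.993.
df = n − 2 = 34.
One-sided p ≈ 0.0272, which is < 0.05, so reject H₀.
There is evidence of a linear association between incubation time and bacterial colony count.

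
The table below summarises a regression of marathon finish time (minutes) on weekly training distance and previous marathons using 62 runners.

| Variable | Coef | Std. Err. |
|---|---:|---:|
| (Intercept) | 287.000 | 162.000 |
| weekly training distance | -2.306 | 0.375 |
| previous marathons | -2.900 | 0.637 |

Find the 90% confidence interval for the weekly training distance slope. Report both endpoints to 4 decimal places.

(-2.9327, -1.6793)

Read off: b = -2.306, SE = 0.375 for weekly training distance.
df = n − k − 1 = 62 − 2 − 1 = 59.
t* = t_{0.05, 59} = 1.671093.
Margin = t* × SE = 1.671093 × 0.375 = 0.626660.
CI: -2.306 ± 0.626660 → (-2.9327, -1.6793).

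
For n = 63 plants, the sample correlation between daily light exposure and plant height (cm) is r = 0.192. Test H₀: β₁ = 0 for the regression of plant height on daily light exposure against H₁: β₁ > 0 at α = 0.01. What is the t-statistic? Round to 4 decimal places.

t = 1.5280

t = r·√(n − 2)/√(1 − r²) = 0.192·√61/√0.963136 = 1.5280.
df = n − 2 = 61.
One-sided p ≈ 0.0658, which is ≥ 0.01, so fail to reject H₀.
The data do not give significant evidence of a linear association between daily light exposure and plant height.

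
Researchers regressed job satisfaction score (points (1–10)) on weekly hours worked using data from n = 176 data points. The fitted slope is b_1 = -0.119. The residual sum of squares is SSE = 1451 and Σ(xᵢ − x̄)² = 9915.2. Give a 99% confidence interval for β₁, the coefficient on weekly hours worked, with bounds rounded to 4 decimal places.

(-0.1945, -0.0435)

MSE = SSE/(n − 2) = 1451/174 = 8.33908.
SE(b_1) = √(MSE/Sₓₓ) = √(8.33908/9915.2) = 0.0290007.
df = n − 2 = 174.
t* = t_{0.005, 174} = 2.604379.
Margin = t* × SE = 2.604379 × 0.0290007 = 0.075529.
CI: -0.119 ± 0.075529 → (-0.1945, -0.0435).
With 99% confidence, each one-unit increase in weekly hours worked is associated with a change of between -0.1945 and -0.0435 points (1–10) in job satisfaction score.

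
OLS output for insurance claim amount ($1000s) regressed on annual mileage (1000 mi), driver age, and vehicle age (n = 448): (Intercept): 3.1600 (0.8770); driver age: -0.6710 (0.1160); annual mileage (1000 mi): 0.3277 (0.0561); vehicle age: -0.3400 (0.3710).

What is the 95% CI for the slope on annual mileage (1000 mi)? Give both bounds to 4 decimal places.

(0.2174, 0.4380)

Read off: b = 0.3277, SE = 0.0561 for annual mileage (1000 mi).
df = n − k − 1 = 448 − 3 − 1 = 444.
t* = t_{0.025, 444} = 1.965321.
Margin = t* × SE = 1.965321 × 0.0561 = 0.110255.
CI: 0.3277 ± 0.110255 → (0.2174, 0.4380).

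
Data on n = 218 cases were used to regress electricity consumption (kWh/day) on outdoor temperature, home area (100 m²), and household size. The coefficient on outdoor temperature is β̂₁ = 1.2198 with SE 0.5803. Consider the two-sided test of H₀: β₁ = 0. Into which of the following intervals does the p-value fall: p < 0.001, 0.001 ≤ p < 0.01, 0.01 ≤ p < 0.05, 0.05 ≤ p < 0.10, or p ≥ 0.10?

0.01 ≤ p < 0.05

t = 1.2198 / 0.5803 = 2.102.
df = n − k − 1 = 218 − 3 − 1 = 214.
Two-sided p = 2·P(T_{214} > |t|) ≈ 0.0367.
So 0.01 ≤ p < 0.05.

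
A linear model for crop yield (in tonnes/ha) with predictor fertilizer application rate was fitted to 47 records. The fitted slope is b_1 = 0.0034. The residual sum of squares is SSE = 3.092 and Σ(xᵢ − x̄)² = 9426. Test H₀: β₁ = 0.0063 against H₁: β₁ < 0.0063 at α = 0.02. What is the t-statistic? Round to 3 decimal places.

MSE = SSE/(n − 2) = 3.092/45 = 0.0687111.
SE(b_1) = √(MSE/Sₓₓ) = √(0.0687111/9426) = 0.00269991.
t = (0.0034 − 0.0063) / 0.00269991 = -1.074.
df = n − 2 = 45.
One-sided p ≈ 0.1442, which is ≥ 0.02, so fail to reject H₀.
The data do not give significant evidence that the true slope on fertilizer application rate is below 0.0063 tonnes/ha per unit.

t = -1.074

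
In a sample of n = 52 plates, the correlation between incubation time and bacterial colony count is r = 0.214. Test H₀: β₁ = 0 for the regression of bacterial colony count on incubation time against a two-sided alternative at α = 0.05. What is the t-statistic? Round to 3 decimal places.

t = r·√(n − 2)/√(1 − r²) = 0.214·√50/√0.954204 = 1.549.
df = n − 2 = 50.
Two-sided p ≈ 0.1277, which is ≥ 0.05, so fail to reject H₀.
The data do not give significant evidence of a linear association between incubation time and bacterial colony count.

t = 1.549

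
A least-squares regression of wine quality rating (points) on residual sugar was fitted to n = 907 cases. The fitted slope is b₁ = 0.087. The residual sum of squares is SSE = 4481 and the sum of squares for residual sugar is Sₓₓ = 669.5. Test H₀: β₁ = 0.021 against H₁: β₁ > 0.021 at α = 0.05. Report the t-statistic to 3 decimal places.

MSE = SSE/(n − 2) = 4481/905 = 4.95138.
SE(b₁) = √(MSE/Sₓₓ) = √(4.95138/669.5) = 0.0859979.
t = (0.087 − 0.021) / 0.0859979 = 0.767.
df = n − 2 = 905.
One-sided p ≈ 0.2215, which is ≥ 0.05, so fail to reject H₀.
The data do not give significant evidence that the true slope on residual sugar exceeds 0.021 points per unit.

t = 0.767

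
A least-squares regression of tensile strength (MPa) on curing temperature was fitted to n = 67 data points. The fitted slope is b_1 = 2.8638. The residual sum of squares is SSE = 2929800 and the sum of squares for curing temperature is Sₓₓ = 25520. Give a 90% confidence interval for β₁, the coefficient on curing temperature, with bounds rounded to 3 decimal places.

MSE = SSE/(n − 2) = 2929800/65 = 45073.8.
SE(b_1) = √(MSE/Sₓₓ) = √(45073.8/25520) = 1.32899.
df = n − 2 = 65.
t* = t_{0.05, 65} = 1.668636.
Margin = t* × SE = 1.668636 × 1.32899 = 2.21760.
CI: 2.8638 ± 2.21760 → (0.646, 5.081).
With 90% confidence, each one-unit increase in curing temperature is associated with a change of between 0.646 and 5.081 MPa in tensile strength.

(0.646, 5.081)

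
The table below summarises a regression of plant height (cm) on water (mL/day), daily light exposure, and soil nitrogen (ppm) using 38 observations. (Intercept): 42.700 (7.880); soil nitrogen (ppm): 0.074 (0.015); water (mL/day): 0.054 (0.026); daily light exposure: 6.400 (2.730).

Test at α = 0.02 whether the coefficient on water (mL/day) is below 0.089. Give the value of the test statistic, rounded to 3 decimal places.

t = -1.346

Read off: b = 0.054, SE = 0.026 for water (mL/day).
H₀: β₁ = 0.089 vs H₁: β₁ < 0.089.
t = (0.054 − 0.089) / 0.026 = -1.346.
df = n − k − 1 = 38 − 3 − 1 = 34.
One-sided p ≈ 0.0936, which is ≥ 0.02, so fail to reject H₀.
The data do not give significant evidence that the true slope on water (mL/day) is below 0.089 cm per unit, holding the other predictors fixed.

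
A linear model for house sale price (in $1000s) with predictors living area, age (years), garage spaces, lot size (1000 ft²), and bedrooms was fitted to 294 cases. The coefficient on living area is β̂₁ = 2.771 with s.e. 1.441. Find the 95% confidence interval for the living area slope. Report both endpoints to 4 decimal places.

(-0.0652, 5.6072)

df = n − k − 1 = 294 − 5 − 1 = 288.
t* = t_{0.025, 288} = 1.968235.
Margin = t* × SE = 1.968235 × 1.441 = 2.836227.
CI: 2.771 ± 2.836227 → (-0.0652, 5.6072).
With 95% confidence, each one-unit increase in living area is associated with a change of between -0.0652 and 5.6072 $1000s in house sale price, holding the other predictors fixed.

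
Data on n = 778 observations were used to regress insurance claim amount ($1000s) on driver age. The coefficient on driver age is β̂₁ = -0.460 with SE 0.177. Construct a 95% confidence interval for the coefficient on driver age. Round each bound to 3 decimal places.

df = n − 2 = 778 − 2 = 776.
t* = t_{0.025, 776} = 1.963026.
Margin = t* × SE = 1.963026 × 0.177 = 0.34746.
CI: -0.460 ± 0.34746 → (-0.807, -0.113).
With 95% confidence, each one-unit increase in driver age is associated with a change of between -0.807 and -0.113 $1000s in insurance claim amount.

(-0.807, -0.113)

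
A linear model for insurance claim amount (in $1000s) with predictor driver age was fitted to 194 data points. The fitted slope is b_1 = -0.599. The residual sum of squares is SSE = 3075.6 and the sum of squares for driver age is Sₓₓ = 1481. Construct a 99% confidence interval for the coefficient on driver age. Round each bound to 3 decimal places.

MSE = SSE/(n − 2) = 3075.6/192 = 16.0188.
SE(b_1) = √(MSE/Sₓₓ) = √(16.0188/1481) = 0.104001.
df = n − 2 = 192.
t* = t_{0.005, 192} = 2.601678.
Margin = t* × SE = 2.601678 × 0.104001 = 0.27058.
CI: -0.599 ± 0.27058 → (-0.870, -0.328).
With 99% confidence, each one-unit increase in driver age is associated with a change of between -0.870 and -0.328 $1000s in insurance claim amount.

(-0.870, -0.328)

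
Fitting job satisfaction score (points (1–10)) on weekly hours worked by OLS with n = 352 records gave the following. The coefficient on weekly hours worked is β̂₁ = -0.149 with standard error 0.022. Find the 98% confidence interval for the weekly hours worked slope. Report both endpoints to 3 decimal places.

(-0.200, -0.098)

df = n − 2 = 352 − 2 = 350.
t* = t_{0.01, 350} = 2.337049.
Margin = t* × SE = 2.337049 × 0.022 = 0.05142.
CI: -0.149 ± 0.05142 → (-0.200, -0.098).
With 98% confidence, each one-unit increase in weekly hours worked is associated with a change of between -0.200 and -0.098 points (1–10) in job satisfaction score.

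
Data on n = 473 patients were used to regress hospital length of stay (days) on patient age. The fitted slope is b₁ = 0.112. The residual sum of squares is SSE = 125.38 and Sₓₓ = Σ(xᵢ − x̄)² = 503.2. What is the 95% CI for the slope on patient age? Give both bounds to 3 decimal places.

(0.067, 0.157)

MSE = SSE/(n − 2) = 125.38/471 = 0.2662.
SE(b₁) = √(MSE/Sₓₓ) = √(0.2662/503.2) = 0.0230003.
df = n − 2 = 471.
t* = t_{0.025, 471} = 1.965013.
Margin = t* × SE = 1.965013 × 0.0230003 = 0.04520.
CI: 0.112 ± 0.04520 → (0.067, 0.157).
With 95% confidence, each one-unit increase in patient age is associated with a change of between 0.067 and 0.157 days in hospital length of stay.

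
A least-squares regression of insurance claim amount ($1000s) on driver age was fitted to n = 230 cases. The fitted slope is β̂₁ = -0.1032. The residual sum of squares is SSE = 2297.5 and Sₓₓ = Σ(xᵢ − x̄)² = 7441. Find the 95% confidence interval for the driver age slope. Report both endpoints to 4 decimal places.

MSE = SSE/(n − 2) = 2297.5/228 = 10.0768.
SE(β̂₁) = √(MSE/Sₓₓ) = √(10.0768/7441) = 0.0367997.
df = n − 2 = 228.
t* = t_{0.025, 228} = 1.970423.
Margin = t* × SE = 1.970423 × 0.0367997 = 0.072511.
CI: -0.1032 ± 0.072511 → (-0.1757, -0.0307).
With 95% confidence, each one-unit increase in driver age is associated with a change of between -0.1757 and -0.0307 $1000s in insurance claim amount.

(-0.1757, -0.0307)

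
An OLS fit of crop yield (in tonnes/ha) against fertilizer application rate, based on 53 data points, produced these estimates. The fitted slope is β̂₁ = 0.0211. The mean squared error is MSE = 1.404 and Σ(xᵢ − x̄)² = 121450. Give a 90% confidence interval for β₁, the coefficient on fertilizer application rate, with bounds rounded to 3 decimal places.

(0.015, 0.027)

SE(β̂₁) = √(MSE/Sₓₓ) = √(1.404/121450) = 0.00340005.
df = n − 2 = 51.
t* = t_{0.05, 51} = 1.675285.
Margin = t* × SE = 1.675285 × 0.00340005 = 0.00570.
CI: 0.0211 ± 0.00570 → (0.015, 0.027).
With 90% confidence, each one-unit increase in fertilizer application rate is associated with a change of between 0.015 and 0.027 tonnes/ha in crop yield.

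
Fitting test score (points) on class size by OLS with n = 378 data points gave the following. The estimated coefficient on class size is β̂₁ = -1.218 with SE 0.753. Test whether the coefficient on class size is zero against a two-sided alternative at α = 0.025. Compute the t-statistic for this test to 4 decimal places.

t = -1.6175

H₀: β₁ = 0 vs H₁: β₁ ≠ 0.
t = (β̂₁ − β₁⁰)/SE = -1.218 / 0.753 = -1.6175.
df = n − 2 = 378 − 2 = 376.
Two-sided p ≈ 0.1066, which is ≥ 0.025, so fail to reject H₀.
The data do not give significant evidence of an association between class size and test score.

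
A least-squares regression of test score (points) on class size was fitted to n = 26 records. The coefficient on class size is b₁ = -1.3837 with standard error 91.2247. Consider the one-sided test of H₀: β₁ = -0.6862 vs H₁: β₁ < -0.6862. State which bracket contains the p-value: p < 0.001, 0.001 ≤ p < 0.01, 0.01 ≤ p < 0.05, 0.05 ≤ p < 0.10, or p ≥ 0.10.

p ≥ 0.10

t = (-1.3837 − (-0.6862)) / 91.2247 = -0.008.
df = n − 2 = 26 − 2 = 24.
One-sided p = P(T_{24} < t) ≈ 0.4970.
So p ≥ 0.10.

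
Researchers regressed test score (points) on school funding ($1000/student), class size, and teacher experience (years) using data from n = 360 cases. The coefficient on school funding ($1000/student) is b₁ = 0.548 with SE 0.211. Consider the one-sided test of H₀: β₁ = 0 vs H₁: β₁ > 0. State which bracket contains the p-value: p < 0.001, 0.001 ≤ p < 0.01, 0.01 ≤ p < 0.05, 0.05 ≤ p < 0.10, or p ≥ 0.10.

0.001 ≤ p < 0.01

t = 0.548 / 0.211 = 2.597.
df = n − k − 1 = 360 − 3 − 1 = 356.
One-sided p = P(T_{356} > t) ≈ 0.0049.
So 0.001 ≤ p < 0.01.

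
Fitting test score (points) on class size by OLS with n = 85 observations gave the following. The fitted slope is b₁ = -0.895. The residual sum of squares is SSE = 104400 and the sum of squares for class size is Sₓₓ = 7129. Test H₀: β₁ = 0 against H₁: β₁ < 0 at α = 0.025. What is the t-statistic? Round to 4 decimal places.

t = -2.1307

MSE = SSE/(n − 2) = 104400/83 = 1257.83.
SE(b₁) = √(MSE/Sₓₓ) = √(1257.83/7129) = 0.420046.
t = -0.895 / 0.420046 = -2.1307.
df = n − 2 = 83.
One-sided p ≈ 0.0180, which is < 0.025, so reject H₀.
There is evidence that the true slope on class size is negative.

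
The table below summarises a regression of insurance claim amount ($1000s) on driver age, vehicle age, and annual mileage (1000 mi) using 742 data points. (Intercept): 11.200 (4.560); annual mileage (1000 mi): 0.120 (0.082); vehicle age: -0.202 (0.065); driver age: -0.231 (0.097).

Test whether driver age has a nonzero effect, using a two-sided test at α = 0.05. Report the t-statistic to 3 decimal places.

t = -2.381

Read off: b = -0.231, SE = 0.097 for driver age.
H₀: β₁ = 0 vs H₁: β₁ ≠ 0.
t = -0.231 / 0.097 = -2.381.
df = n − k − 1 = 742 − 3 − 1 = 738.
Two-sided p ≈ 0.0175, which is < 0.05, so reject H₀.
There is evidence that driver age is associated with insurance claim amount, holding the other predictors fixed.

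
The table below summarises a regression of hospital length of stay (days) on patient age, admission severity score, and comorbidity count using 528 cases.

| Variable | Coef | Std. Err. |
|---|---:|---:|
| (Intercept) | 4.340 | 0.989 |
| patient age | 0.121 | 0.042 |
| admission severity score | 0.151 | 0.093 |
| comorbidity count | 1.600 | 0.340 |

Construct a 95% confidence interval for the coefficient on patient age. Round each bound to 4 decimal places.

(0.0385, 0.2035)

Read off: b = 0.121, SE = 0.042 for patient age.
df = n − k − 1 = 528 − 3 − 1 = 524.
t* = t_{0.025, 524} = 1.964502.
Margin = t* × SE = 1.964502 × 0.042 = 0.082509.
CI: 0.121 ± 0.082509 → (0.0385, 0.2035).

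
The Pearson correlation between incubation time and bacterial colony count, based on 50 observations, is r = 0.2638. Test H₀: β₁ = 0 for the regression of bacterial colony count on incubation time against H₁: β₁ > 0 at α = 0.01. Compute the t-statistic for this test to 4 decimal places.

t = r·√(n − 2)/√(1 − r²) = 0.2638·√48/√0.93041 = 1.8948.
df = n − 2 = 48.
One-sided p ≈ 0.0321, which is ≥ 0.01, so fail to reject H₀.
The data do not give significant evidence of a linear association between incubation time and bacterial colony count.

t = 1.8948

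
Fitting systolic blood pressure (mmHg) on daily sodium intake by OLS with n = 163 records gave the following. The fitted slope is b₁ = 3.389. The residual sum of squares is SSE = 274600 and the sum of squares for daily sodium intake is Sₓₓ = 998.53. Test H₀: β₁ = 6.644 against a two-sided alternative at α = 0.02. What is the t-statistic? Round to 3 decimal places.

t = -2.491

MSE = SSE/(n − 2) = 274600/161 = 1705.59.
SE(b₁) = √(MSE/Sₓₓ) = √(1705.59/998.53) = 1.30694.
t = (3.389 − 6.644) / 1.30694 = -2.491.
df = n − 2 = 161.
Two-sided p ≈ 0.0138, which is < 0.02, so reject H₀.
There is evidence that the true slope on daily sodium intake differs from 6.644 mmHg per unit.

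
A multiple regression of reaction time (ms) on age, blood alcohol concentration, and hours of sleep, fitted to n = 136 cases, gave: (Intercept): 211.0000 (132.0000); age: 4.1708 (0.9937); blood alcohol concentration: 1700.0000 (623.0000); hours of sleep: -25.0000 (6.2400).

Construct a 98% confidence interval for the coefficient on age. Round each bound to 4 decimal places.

Read off: b = 4.1708, SE = 0.9937 for age.
df = n − k − 1 = 136 − 3 − 1 = 132.
t* = t_{0.01, 132} = 2.35493.
Margin = t* × SE = 2.35493 × 0.9937 = 2.340094.
CI: 4.1708 ± 2.340094 → (1.8307, 6.5109).

(1.8307, 6.5109)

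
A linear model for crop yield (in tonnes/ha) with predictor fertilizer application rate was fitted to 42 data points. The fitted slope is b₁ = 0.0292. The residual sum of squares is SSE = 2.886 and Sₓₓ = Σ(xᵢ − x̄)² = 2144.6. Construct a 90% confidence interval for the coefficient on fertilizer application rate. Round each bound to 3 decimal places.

(0.019, 0.039)

MSE = SSE/(n − 2) = 2.886/40 = 0.07215.
SE(b₁) = √(MSE/Sₓₓ) = √(0.07215/2144.6) = 0.00580023.
df = n − 2 = 40.
t* = t_{0.05, 40} = 1.683851.
Margin = t* × SE = 1.683851 × 0.00580023 = 0.00977.
CI: 0.0292 ± 0.00977 → (0.019, 0.039).
With 90% confidence, each one-unit increase in fertilizer application rate is associated with a change of between 0.019 and 0.039 tonnes/ha in crop yield.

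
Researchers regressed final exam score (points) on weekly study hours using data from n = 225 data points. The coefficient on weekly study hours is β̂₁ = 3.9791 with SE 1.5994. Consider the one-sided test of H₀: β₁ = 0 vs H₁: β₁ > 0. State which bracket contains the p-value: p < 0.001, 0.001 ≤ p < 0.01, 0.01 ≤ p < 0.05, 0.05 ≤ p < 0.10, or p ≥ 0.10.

0.001 ≤ p < 0.01

t = 3.9791 / 1.5994 = 2.488.
df = n − 2 = 225 − 2 = 223.
One-sided p = P(T_{223} > t) ≈ 0.0068.
So 0.001 ≤ p < 0.01.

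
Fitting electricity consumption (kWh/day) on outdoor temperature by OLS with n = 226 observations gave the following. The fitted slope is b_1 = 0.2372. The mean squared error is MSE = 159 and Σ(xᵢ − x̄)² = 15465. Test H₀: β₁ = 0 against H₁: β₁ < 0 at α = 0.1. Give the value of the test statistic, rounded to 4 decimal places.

t = 2.3393

SE(b_1) = √(MSE/Sₓₓ) = √(159/15465) = 0.101397.
t = 0.2372 / 0.101397 = 2.3393.
df = n − 2 = 224.
One-sided p ≈ 0.9899, which is ≥ 0.1, so fail to reject H₀.
The data do not give significant evidence that the true slope on outdoor temperature is negative.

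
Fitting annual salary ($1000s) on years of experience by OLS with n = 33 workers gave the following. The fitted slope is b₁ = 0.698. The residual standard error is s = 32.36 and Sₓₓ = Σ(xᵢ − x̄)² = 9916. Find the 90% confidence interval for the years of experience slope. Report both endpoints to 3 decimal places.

SE(b₁) = s/√Sₓₓ = 32.36/√9916 = 0.324968.
df = n − 2 = 31.
t* = t_{0.05, 31} = 1.695519.
Margin = t* × SE = 1.695519 × 0.324968 = 0.55099.
CI: 0.698 ± 0.55099 → (0.147, 1.249).
With 90% confidence, each one-unit increase in years of experience is associated with a change of between 0.147 and 1.249 $1000s in annual salary.

(0.147, 1.249)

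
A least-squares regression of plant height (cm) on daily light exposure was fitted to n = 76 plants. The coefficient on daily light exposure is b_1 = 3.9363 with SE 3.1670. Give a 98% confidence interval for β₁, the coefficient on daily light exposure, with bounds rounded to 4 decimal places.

df = n − 2 = 76 − 2 = 74.
t* = t_{0.01, 74} = 2.377802.
Margin = t* × SE = 2.377802 × 3.1670 = 7.530499.
CI: 3.9363 ± 7.530499 → (-3.5942, 11.4668).
With 98% confidence, each one-unit increase in daily light exposure is associated with a change of between -3.5942 and 11.4668 cm in plant height.

(-3.5942, 11.4668)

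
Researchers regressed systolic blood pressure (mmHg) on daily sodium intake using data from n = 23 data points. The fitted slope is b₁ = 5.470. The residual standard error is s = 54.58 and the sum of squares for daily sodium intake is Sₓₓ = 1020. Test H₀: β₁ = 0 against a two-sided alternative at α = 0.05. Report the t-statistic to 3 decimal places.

SE(b₁) = s/√Sₓₓ = 54.58/√1020 = 1.70897.
t = 5.470 / 1.70897 = 3.201.
df = n − 2 = 21.
Two-sided p ≈ 0.0043, which is < 0.05, so reject H₀.
There is evidence that daily sodium intake is associated with systolic blood pressure.

t = 3.201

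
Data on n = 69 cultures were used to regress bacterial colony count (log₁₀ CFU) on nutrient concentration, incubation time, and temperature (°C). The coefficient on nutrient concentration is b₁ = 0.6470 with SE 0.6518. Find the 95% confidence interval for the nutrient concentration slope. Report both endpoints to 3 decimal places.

df = n − k − 1 = 69 − 3 − 1 = 65.
t* = t_{0.025, 65} = 1.997138.
Margin = t* × SE = 1.997138 × 0.6518 = 1.30173.
CI: 0.6470 ± 1.30173 → (-0.655, 1.949).
With 95% confidence, each one-unit increase in nutrient concentration is associated with a change of between -0.655 and 1.949 log₁₀ CFU in bacterial colony count, holding the other predictors fixed.

(-0.655, 1.949)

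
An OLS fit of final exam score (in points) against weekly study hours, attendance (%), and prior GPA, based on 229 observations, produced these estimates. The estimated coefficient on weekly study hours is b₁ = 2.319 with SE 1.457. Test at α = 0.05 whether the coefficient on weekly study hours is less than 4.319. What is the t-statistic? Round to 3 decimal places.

H₀: β₁ = 4.319 vs H₁: β₁ < 4.319.
t = (b₁ − β₁⁰)/SE = (2.319 − 4.319) / 1.457 = -1.373.
df = n − k − 1 = 229 − 3 − 1 = 225.
One-sided p ≈ 0.0856, which is ≥ 0.05, so fail to reject H₀.
The data do not give significant evidence that the true slope on weekly study hours is below 4.319 points per unit, holding the other predictors fixed.

t = -1.373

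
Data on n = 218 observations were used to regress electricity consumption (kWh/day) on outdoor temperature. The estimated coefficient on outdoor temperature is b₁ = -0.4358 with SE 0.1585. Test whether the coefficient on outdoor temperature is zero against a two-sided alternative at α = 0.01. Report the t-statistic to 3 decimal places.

t = -2.750

H₀: β₁ = 0 vs H₁: β₁ ≠ 0.
t = (b₁ − β₁⁰)/SE = -0.4358 / 0.1585 = -2.750.
df = n − 2 = 218 − 2 = 216.
Two-sided p ≈ 0.0065, which is < 0.01, so reject H₀.
There is evidence that outdoor temperature is associated with electricity consumption.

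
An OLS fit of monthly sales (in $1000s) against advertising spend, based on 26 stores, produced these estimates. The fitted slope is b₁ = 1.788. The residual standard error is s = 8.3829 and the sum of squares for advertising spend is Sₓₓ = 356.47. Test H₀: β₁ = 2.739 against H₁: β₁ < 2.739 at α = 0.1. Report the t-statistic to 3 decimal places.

t = -2.142

SE(b₁) = s/√Sₓₓ = 8.3829/√356.47 = 0.444.
t = (1.788 − 2.739) / 0.444 = -2.142.
df = n − 2 = 24.
One-sided p ≈ 0.0213, which is < 0.1, so reject H₀.
There is evidence that the true slope on advertising spend is below 2.739 $1000s per unit.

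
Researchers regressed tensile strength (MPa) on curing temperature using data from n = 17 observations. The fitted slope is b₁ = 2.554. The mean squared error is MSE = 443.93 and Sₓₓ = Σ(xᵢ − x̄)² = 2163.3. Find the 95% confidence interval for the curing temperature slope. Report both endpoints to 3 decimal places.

(1.588, 3.520)

SE(b₁) = √(MSE/Sₓₓ) = √(443.93/2163.3) = 0.453001.
df = n − 2 = 15.
t* = t_{0.025, 15} = 2.13145.
Margin = t* × SE = 2.13145 × 0.453001 = 0.96555.
CI: 2.554 ± 0.96555 → (1.588, 3.520).
With 95% confidence, each one-unit increase in curing temperature is associated with a change of between 1.588 and 3.520 MPa in tensile strength.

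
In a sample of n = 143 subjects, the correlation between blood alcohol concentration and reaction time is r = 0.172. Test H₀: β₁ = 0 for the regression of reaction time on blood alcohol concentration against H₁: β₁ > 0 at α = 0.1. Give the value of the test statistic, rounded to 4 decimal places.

t = 2.0733

t = r·√(n − 2)/√(1 − r²) = 0.172·√141/√0.970416 = 2.0733.
df = n − 2 = 141.
One-sided p ≈ 0.0200, which is < 0.1, so reject H₀.
There is evidence of a linear association between blood alcohol concentration and reaction time.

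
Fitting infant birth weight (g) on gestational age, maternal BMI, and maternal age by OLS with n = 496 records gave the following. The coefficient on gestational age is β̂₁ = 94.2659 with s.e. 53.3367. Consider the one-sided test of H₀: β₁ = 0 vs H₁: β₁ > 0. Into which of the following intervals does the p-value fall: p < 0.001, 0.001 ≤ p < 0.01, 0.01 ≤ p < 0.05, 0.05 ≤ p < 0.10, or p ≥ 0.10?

0.01 ≤ p < 0.05

t = 94.2659 / 53.3367 = 1.767.
df = n − k − 1 = 496 − 3 − 1 = 492.
One-sided p = P(T_{492} > t) ≈ 0.0389.
So 0.01 ≤ p < 0.05.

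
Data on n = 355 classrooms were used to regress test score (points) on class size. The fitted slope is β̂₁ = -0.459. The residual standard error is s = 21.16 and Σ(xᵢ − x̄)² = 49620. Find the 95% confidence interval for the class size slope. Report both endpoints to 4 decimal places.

(-0.6458, -0.2722)

SE(β̂₁) = s/√Sₓₓ = 21.16/√49620 = 0.0949921.
df = n − 2 = 353.
t* = t_{0.025, 353} = 1.966707.
Margin = t* × SE = 1.966707 × 0.0949921 = 0.186822.
CI: -0.459 ± 0.186822 → (-0.6458, -0.2722).
With 95% confidence, each one-unit increase in class size is associated with a change of between -0.6458 and -0.2722 points in test score.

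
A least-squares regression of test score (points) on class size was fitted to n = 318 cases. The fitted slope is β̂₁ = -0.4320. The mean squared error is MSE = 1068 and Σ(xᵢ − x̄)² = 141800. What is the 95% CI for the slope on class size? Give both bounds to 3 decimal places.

(-0.603, -0.261)

SE(β̂₁) = √(MSE/Sₓₓ) = √(1068/141800) = 0.0867856.
df = n − 2 = 316.
t* = t_{0.025, 316} = 1.9675.
Margin = t* × SE = 1.9675 × 0.0867856 = 0.17075.
CI: -0.4320 ± 0.17075 → (-0.603, -0.261).
With 95% confidence, each one-unit increase in class size is associated with a change of between -0.603 and -0.261 points in test score.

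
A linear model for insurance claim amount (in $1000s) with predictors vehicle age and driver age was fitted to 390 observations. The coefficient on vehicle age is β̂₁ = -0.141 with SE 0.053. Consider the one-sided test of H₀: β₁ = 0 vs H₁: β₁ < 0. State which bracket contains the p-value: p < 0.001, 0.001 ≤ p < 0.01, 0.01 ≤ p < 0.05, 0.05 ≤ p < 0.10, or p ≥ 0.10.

t = -0.141 / 0.053 = -2.660.
df = n − k − 1 = 390 − 2 − 1 = 387.
One-sided p = P(T_{387} < t) ≈ 0.0041.
So 0.001 ≤ p < 0.01.

0.001 ≤ p < 0.01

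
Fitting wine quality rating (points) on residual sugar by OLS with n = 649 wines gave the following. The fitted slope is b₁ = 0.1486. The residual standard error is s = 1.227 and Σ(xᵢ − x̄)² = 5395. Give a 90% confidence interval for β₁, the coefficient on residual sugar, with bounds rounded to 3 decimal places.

(0.121, 0.176)

SE(b₁) = s/√Sₓₓ = 1.227/√5395 = 0.0167051.
df = n − 2 = 647.
t* = t_{0.05, 647} = 1.647212.
Margin = t* × SE = 1.647212 × 0.0167051 = 0.02752.
CI: 0.1486 ± 0.02752 → (0.121, 0.176).
With 90% confidence, each one-unit increase in residual sugar is associated with a change of between 0.121 and 0.176 points in wine quality rating.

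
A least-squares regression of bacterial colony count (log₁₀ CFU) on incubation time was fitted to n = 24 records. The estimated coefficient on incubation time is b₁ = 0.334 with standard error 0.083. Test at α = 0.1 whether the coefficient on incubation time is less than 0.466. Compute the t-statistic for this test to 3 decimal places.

t = -1.590

H₀: β₁ = 0.466 vs H₁: β₁ < 0.466.
t = (b₁ − β₁⁰)/SE = (0.334 − 0.466) / 0.083 = -1.590.
df = n − 2 = 24 − 2 = 22.
One-sided p ≈ 0.0630, which is < 0.1, so reject H₀.
There is evidence that the true slope on incubation time is below 0.466 log₁₀ CFU per unit.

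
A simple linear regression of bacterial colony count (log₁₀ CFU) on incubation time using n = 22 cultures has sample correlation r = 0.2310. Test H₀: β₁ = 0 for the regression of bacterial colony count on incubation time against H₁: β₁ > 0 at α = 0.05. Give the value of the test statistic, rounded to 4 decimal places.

t = r·√(n − 2)/√(1 − r²) = 0.2310·√20/√0.946639 = 1.0618.
df = n − 2 = 20.
One-sided p ≈ 0.1505, which is ≥ 0.05, so fail to reject H₀.
The data do not give significant evidence of a linear association between incubation time and bacterial colony count.

t = 1.0618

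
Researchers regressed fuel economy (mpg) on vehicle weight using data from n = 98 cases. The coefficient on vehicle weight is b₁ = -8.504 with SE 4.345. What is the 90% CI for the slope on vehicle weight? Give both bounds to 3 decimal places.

(-15.721, -1.287)

df = n − 2 = 98 − 2 = 96.
t* = t_{0.05, 96} = 1.660881.
Margin = t* × SE = 1.660881 × 4.345 = 7.21653.
CI: -8.504 ± 7.21653 → (-15.721, -1.287).
With 90% confidence, each one-unit increase in vehicle weight is associated with a change of between -15.721 and -1.287 mpg in fuel economy.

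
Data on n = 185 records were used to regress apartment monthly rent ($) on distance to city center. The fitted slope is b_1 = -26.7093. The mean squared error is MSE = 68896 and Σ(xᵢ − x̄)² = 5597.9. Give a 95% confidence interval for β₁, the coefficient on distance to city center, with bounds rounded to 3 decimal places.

SE(b_1) = √(MSE/Sₓₓ) = √(68896/5597.9) = 3.5082.
df = n − 2 = 183.
t* = t_{0.025, 183} = 1.973012.
Margin = t* × SE = 1.973012 × 3.5082 = 6.92172.
CI: -26.7093 ± 6.92172 → (-33.631, -19.788).
With 95% confidence, each one-unit increase in distance to city center is associated with a change of between -33.631 and -19.788 $ in apartment monthly rent.

(-33.631, -19.788)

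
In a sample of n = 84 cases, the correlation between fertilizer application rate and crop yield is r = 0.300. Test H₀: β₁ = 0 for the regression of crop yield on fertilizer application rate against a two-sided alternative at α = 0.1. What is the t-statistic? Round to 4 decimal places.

t = 2.8478

t = r·√(n − 2)/√(1 − r²) = 0.300·√82/√0.91 = 2.8478.
df = n − 2 = 82.
Two-sided p ≈ 0.0056, which is < 0.1, so reject H₀.
There is evidence of a linear association between fertilizer application rate and crop yield.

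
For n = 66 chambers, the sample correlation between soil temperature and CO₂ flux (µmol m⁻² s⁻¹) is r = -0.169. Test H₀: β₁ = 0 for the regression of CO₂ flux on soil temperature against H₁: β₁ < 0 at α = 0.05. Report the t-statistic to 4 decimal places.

t = r·√(n − 2)/√(1 − r²) = -0.169·√64/√0.971439 = -1.3717.
df = n − 2 = 64.
One-sided p ≈ 0.0875, which is ≥ 0.05, so fail to reject H₀.
The data do not give significant evidence of a linear association between soil temperature and CO₂ flux.

t = -1.3717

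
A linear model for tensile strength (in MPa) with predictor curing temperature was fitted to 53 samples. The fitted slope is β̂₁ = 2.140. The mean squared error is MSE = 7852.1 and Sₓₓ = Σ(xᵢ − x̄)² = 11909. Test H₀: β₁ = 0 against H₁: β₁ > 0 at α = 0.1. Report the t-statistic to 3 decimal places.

t = 2.635

SE(β̂₁) = √(MSE/Sₓₓ) = √(7852.1/11909) = 0.811999.
t = 2.140 / 0.811999 = 2.635.
df = n − 2 = 51.
One-sided p ≈ 0.0056, which is < 0.1, so reject H₀.
There is evidence that the true slope on curing temperature is positive.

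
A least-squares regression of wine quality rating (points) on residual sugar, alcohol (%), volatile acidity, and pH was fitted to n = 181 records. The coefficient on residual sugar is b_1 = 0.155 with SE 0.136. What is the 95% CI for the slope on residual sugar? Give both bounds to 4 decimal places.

df = n − k − 1 = 181 − 4 − 1 = 176.
t* = t_{0.025, 176} = 1.973534.
Margin = t* × SE = 1.973534 × 0.136 = 0.268401.
CI: 0.155 ± 0.268401 → (-0.1134, 0.4234).
With 95% confidence, each one-unit increase in residual sugar is associated with a change of between -0.1134 and 0.4234 points in wine quality rating, holding the other predictors fixed.

(-0.1134, 0.4234)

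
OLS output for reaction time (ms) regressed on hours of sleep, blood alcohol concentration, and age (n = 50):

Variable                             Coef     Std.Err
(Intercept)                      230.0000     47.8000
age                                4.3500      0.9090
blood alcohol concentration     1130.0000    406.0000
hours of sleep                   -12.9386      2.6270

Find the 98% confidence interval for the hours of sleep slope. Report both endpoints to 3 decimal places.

(-19.270, -6.607)

Read off: b = -12.9386, SE = 2.6270 for hours of sleep.
df = n − k − 1 = 50 − 3 − 1 = 46.
t* = t_{0.01, 46} = 2.410188.
Margin = t* × SE = 2.410188 × 2.6270 = 6.33156.
CI: -12.9386 ± 6.33156 → (-19.270, -6.607).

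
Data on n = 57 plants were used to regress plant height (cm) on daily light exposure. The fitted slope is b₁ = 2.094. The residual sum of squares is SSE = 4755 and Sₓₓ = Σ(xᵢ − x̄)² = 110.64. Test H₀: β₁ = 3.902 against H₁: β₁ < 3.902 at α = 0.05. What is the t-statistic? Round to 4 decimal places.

MSE = SSE/(n − 2) = 4755/55 = 86.4545.
SE(b₁) = √(MSE/Sₓₓ) = √(86.4545/110.64) = 0.883971.
t = (2.094 − 3.902) / 0.883971 = -2.0453.
df = n − 2 = 55.
One-sided p ≈ 0.0228, which is < 0.05, so reject H₀.
There is evidence that the true slope on daily light exposure is below 3.902 cm per unit.

t = -2.0453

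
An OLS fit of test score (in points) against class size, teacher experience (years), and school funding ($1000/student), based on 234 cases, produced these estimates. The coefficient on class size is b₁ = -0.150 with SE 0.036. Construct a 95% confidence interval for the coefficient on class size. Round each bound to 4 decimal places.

df = n − k − 1 = 234 − 3 − 1 = 230.
t* = t_{0.025, 230} = 1.970332.
Margin = t* × SE = 1.970332 × 0.036 = 0.070932.
CI: -0.150 ± 0.070932 → (-0.2209, -0.0791).
With 95% confidence, each one-unit increase in class size is associated with a change of between -0.2209 and -0.0791 points in test score, holding the other predictors fixed.

(-0.2209, -0.0791)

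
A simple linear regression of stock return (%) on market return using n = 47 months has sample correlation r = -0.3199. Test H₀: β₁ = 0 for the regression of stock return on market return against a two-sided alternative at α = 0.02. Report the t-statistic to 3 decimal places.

t = -2.265

t = r·√(n − 2)/√(1 − r²) = -0.3199·√45/√0.897664 = -2.265.
df = n − 2 = 45.
Two-sided p ≈ 0.0284, which is ≥ 0.02, so fail to reject H₀.
The data do not give significant evidence of a linear association between market return and stock return.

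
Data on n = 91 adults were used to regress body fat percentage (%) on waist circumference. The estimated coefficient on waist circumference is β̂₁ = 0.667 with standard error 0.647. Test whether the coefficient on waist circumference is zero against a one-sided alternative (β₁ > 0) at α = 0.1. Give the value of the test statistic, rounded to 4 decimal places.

H₀: β₁ = 0 vs H₁: β₁ > 0.
t = (β̂₁ − β₁⁰)/SE = 0.667 / 0.647 = 1.0309.
df = n − 2 = 91 − 2 = 89.
One-sided p ≈ 0.1527, which is ≥ 0.1, so fail to reject H₀.
The data do not give significant evidence that the true slope on waist circumference is positive.

t = 1.0309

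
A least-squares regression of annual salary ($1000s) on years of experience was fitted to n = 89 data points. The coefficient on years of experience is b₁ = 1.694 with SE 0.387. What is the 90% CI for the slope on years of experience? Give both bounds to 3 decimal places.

(1.051, 2.337)

df = n − 2 = 89 − 2 = 87.
t* = t_{0.05, 87} = 1.662557.
Margin = t* × SE = 1.662557 × 0.387 = 0.64341.
CI: 1.694 ± 0.64341 → (1.051, 2.337).
With 90% confidence, each one-unit increase in years of experience is associated with a change of between 1.051 and 2.337 $1000s in annual salary.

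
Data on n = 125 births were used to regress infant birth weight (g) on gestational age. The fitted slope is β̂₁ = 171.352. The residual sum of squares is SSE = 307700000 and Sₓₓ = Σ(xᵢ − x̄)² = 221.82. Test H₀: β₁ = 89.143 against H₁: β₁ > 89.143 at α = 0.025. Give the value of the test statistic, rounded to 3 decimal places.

MSE = SSE/(n − 2) = 307700000/123 = 2.50163e+06.
SE(β̂₁) = √(MSE/Sₓₓ) = √(2.50163e+06/221.82) = 106.197.
t = (171.352 − 89.143) / 106.197 = 0.774.
df = n − 2 = 123.
One-sided p ≈ 0.2202, which is ≥ 0.025, so fail to reject H₀.
The data do not give significant evidence that the true slope on gestational age exceeds 89.143 g per unit.

t = 0.774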